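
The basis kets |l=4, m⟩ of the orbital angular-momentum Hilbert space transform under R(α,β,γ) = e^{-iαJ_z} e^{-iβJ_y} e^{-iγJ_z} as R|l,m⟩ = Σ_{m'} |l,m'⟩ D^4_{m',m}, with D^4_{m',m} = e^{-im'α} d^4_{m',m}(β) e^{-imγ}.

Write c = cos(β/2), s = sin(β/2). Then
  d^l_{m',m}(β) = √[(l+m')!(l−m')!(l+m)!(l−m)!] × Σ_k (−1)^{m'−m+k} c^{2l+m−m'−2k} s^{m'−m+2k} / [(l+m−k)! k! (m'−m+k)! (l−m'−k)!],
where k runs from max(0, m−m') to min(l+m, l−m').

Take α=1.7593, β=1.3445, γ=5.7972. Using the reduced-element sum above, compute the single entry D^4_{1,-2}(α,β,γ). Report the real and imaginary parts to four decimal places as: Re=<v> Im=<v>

D^4_{1,-2}(1.7593,1.3445,5.7972) = e^{-i·1·1.7593}·d^4_{1,-2}(1.3445)·e^{-i·-2·5.7972}. Compute d first:
Half-angle: c=0.782422, s=0.622748. N=√(120·6·2·720)=1018.233765
k∈{0,1,2} keeps every argument non-negative
  k=0: (−1)^3·1018.2338/(72)·0.7824^5·0.6227^3 = -1.001518
  k=1: (−1)^4·1018.2338/(48)·0.7824^3·0.6227^5 = +0.951682
  k=2: (−1)^5·1018.2338/(240)·0.7824^1·0.6227^7 = -0.120577
d^4_{1,-2}(1.3445) = -1.001518 +0.951682 -0.120577 = -0.170412
Phases: e^{-i·(1)·1.7593}=-0.187389-0.982286i, e^{-i·(-2)·5.7972}=+0.563673-0.825998i ⇒ D=+0.156267+0.067978i

Re=0.1563 Im=0.0680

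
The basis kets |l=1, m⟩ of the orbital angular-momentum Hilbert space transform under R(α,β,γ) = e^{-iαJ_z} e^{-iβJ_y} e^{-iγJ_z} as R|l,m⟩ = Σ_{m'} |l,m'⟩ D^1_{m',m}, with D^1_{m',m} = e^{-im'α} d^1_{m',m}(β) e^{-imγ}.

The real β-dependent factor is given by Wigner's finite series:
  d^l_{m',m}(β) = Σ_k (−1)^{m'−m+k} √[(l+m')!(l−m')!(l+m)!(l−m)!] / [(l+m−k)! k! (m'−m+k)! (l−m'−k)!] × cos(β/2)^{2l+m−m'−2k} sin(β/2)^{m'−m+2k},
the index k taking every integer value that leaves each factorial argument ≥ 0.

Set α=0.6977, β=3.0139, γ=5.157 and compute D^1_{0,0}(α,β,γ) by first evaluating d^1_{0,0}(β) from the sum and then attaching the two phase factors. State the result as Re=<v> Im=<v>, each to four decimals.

D^1_{0,0}(0.6977,3.0139,5.157) = e^{-i·0·0.6977}·d^1_{0,0}(3.0139)·e^{-i·0·5.157}. Compute d first:
With c≡cos(β/2)=0.063803 and s≡sin(β/2)=0.997963, N=[1·1·1·1]^{1/2}=1.000000
k: max(0,(0)−(0))=0 … min(1+(0),1−(0))=1
  k=0: (−1)^0·1.0000/(1)·0.0638^2·0.9980^0 = +0.004071
  k=1: (−1)^1·1.0000/(1)·0.0638^0·0.9980^2 = -0.995929
d^1_{0,0}(3.0139) = +0.004071 -0.995929 = -0.991858
D = (+1.000000+0.000000i)·(-0.991858)·(+1.000000+0.000000i) = -0.991858+0.000000i

Re=-0.9919 Im=0.0000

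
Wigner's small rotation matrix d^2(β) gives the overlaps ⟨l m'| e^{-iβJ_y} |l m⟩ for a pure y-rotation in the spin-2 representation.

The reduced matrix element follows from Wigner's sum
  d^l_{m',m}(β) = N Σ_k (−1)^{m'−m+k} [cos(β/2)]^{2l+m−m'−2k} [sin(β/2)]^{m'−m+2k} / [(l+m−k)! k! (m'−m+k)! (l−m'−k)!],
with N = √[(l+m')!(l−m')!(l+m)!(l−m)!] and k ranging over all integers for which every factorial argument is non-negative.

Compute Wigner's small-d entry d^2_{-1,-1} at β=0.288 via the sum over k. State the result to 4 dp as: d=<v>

d^2_{-1,-1}(β=0.288) via Wigner's sum:
Half-angle: c=0.989650, s=0.143503. N=√(1·6·1·6)=6.000000
Admissible k: 0..1 (factorial args all ≥0)
  k=0: (−1)^0·6.0000/(6)·0.9896^4·0.1435^0 = +0.959238
  k=1: (−1)^1·6.0000/(2)·0.9896^2·0.1435^2 = -0.060507
d^2_{-1,-1}(0.288) = +0.959238 -0.060507 = +0.898731

d=0.8987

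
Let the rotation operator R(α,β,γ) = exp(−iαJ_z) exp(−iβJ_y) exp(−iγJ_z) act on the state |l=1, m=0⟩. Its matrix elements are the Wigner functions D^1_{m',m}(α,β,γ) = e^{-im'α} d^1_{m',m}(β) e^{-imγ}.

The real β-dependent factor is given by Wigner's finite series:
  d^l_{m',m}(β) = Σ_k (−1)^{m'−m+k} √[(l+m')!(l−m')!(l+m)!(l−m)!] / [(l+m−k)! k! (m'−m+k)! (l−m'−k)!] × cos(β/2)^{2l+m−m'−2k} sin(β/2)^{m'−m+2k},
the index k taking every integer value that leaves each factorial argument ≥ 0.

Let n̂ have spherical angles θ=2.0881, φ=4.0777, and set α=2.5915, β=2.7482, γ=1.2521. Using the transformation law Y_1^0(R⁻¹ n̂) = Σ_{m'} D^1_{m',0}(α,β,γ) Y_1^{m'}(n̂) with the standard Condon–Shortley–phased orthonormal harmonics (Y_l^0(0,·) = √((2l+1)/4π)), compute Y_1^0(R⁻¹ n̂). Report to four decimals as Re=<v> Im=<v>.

Need the full column D^1_{m',0} for m'=−1..1 at α=2.5915, β=2.7482, γ=1.2521.
cos(β/2)=0.195430, sin(β/2)=0.980718
d^1_{-1,0}: single k=1 term ⇒ +0.271051;  D = -0.231065+0.141696i
d^1_{0,0}: k∈[0..1] ⇒ +0.038193 -0.961807 = -0.923614;  D = -0.923614+0.000000i
d^1_{1,0}: single k=0 term ⇒ -0.271051;  D = +0.231065+0.141696i
Y_1^{m'}(θ=2.0881,φ=4.0777) and Σ D·Y over m':
  (-0.2311+0.1417i)·(-0.1780+0.2418i)  (-0.9236+0.0000i)·(-0.2416+0.0000i)  (+0.2311+0.1417i)·(+0.1780+0.2418i)
Y_1^0(R⁻¹ n̂) = +0.236930+0.000000i

Re=0.2369 Im=0.0000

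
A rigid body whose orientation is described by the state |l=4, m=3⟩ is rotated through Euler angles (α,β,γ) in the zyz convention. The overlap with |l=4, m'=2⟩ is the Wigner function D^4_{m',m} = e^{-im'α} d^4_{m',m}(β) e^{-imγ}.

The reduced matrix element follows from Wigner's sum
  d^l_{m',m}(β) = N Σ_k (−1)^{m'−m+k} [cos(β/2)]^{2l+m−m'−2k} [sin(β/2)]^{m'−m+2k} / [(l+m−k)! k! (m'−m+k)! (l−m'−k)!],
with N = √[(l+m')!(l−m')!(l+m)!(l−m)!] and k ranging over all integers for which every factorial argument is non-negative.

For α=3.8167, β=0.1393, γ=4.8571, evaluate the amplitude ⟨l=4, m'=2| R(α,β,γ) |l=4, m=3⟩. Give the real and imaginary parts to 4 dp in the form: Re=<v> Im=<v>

First d^4_{2,3}(β=0.1393), then the phase factors e^{-i(2)α} and e^{-i(3)γ}:
Half-angle: c=0.997575, s=0.069594. N=√(720·2·5040·1)=2693.993318
The bounds max(0,m−m')=1 and min(l+m,l−m')=2 give 2 terms
  k=1: (−1)^0·2693.9933/(720)·0.9976^7·0.0696^1 = +0.256008
  k=2: (−1)^1·2693.9933/(240)·0.9976^5·0.0696^3 = -0.003738
d^4_{2,3}(0.1393) = +0.256008 -0.003738 = +0.252270
Phases: e^{-i·(2)·3.8167}=+0.218797-0.975770i, e^{-i·(3)·4.8571}=-0.420624-0.907235i ⇒ D=-0.246540+0.053464i

Re=-0.2465 Im=0.0535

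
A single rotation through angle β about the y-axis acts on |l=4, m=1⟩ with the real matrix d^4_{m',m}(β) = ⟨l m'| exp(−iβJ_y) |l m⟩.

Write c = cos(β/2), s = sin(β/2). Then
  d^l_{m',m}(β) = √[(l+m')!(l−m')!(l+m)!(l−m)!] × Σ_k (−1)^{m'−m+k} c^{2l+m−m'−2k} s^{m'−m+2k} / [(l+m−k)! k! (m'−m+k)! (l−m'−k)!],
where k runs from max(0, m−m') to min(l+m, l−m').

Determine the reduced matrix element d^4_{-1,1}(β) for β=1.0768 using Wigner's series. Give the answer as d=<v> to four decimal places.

d=0.1223

d^4_{-1,1}(β=1.0768) via Wigner's sum:
Half-angle: c=0.858530, s=0.512763. N=√(6·120·120·6)=720.000000
Admissible k: 2..5 (factorial args all ≥0)
  k=2: (−1)^0·720.0000/(72)·0.8585^6·0.5128^2 = +1.052851
  k=3: (−1)^1·720.0000/(24)·0.8585^4·0.5128^4 = -1.126705
  k=4: (−1)^2·720.0000/(48)·0.8585^2·0.5128^6 = +0.200957
  k=5: (−1)^3·720.0000/(720)·0.8585^0·0.5128^8 = -0.004779
d^4_{-1,1}(1.0768) = +1.052851 -1.126705 +0.200957 -0.004779 = +0.122323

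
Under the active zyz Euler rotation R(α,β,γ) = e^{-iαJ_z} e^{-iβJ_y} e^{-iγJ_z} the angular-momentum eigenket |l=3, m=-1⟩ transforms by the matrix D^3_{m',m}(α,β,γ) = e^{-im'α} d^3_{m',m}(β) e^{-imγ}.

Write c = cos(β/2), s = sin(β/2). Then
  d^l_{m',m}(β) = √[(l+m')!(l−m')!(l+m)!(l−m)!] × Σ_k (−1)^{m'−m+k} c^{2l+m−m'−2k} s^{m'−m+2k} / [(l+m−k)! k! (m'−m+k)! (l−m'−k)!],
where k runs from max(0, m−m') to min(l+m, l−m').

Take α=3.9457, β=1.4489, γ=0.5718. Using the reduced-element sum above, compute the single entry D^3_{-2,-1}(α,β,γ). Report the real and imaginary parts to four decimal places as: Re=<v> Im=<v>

Re=0.1600 Im=-0.2292

Split into d^3_{-2,-1}(β=1.4489) × two z-phases.
c=cos(1.4489/2)=0.748864, s=sin(1.4489/2)=0.662724; N=√[1·120·2·24]=75.894664
Admissible k: 1..2 (factorial args all ≥0)
  k=1: (−1)^0·75.8947/(24)·0.7489^5·0.6627^1 = +0.493568
  k=2: (−1)^1·75.8947/(12)·0.7489^3·0.6627^3 = -0.773101
d^3_{-2,-1}(1.4489) = +0.493568 -0.773101 = -0.279533
Phases: e^{-i·(-2)·3.9457}=-0.037410+0.999300i, e^{-i·(-1)·0.5718}=+0.840928+0.541147i ⇒ D=+0.159956-0.229244i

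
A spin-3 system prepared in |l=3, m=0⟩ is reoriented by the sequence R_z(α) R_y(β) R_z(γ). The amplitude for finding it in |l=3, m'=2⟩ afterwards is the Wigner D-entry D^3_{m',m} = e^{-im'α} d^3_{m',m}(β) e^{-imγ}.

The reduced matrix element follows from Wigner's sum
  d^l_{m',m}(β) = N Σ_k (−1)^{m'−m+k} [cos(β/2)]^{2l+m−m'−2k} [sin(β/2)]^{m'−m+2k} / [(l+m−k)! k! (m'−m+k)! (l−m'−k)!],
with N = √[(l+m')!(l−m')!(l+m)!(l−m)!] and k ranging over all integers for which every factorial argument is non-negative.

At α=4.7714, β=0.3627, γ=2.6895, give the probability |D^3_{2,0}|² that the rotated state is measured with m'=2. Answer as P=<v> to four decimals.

Split into d^3_{2,0}(β=0.3627) × two z-phases.
Half-angle: c=0.983601, s=0.180358. N=√(120·1·6·6)=65.726707
k∈{0,1} keeps every argument non-negative
  k=0: (−1)^2·65.7267/(12)·0.9836^4·0.1804^2 = +0.166765
  k=1: (−1)^3·65.7267/(12)·0.9836^2·0.1804^4 = -0.005607
d^3_{2,0}(0.3627) = +0.166765 -0.005607 = +0.161158
|D^3_{2,0}|² = |d^3_{2,0}(β)|² = (+0.161158)² = 0.025972 (the z-rotation phases have unit modulus)

P=0.0260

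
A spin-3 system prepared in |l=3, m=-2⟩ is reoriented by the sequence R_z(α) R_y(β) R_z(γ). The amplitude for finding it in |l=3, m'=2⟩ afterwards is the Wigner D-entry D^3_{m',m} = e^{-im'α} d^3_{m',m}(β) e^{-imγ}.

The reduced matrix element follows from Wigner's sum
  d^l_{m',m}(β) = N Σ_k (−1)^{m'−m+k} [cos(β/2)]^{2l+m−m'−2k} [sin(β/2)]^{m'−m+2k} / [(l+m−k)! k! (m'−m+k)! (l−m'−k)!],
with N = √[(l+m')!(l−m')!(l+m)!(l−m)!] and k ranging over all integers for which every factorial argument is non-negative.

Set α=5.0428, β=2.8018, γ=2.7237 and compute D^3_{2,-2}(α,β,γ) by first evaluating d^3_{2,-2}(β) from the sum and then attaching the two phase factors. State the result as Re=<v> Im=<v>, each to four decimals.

Re=0.0579 Im=-0.7796

First d^3_{2,-2}(β=2.8018), then the phase factors e^{-i(2)α} and e^{-i(-2)γ}:
Half-angle: c=0.169080, s=0.985602. N=√(120·1·1·120)=120.000000
k∈{0,1} keeps every argument non-negative
  k=0: (−1)^4·120.0000/(24)·0.1691^2·0.9856^4 = +0.134885
  k=1: (−1)^5·120.0000/(120)·0.1691^0·0.9856^6 = -0.916664
d^3_{2,-2}(2.8018) = +0.134885 -0.916664 = -0.781780
D = (-0.789488+0.613766i)·(-0.781780)·(+0.670595-0.741823i) = +0.057946-0.779629i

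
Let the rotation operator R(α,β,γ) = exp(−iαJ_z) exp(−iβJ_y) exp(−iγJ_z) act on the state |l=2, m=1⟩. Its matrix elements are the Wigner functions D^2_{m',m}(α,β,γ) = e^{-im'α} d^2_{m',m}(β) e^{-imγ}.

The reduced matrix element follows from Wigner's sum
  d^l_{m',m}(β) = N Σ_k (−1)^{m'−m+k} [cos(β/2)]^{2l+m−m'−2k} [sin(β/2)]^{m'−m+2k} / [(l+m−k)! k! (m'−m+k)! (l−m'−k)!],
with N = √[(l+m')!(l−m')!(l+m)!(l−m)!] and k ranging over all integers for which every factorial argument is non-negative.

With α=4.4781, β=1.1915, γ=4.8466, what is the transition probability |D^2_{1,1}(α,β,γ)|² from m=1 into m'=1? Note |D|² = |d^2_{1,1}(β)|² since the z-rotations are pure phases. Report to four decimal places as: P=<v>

P=0.0316

Split into d^2_{1,1}(β=1.1915) × two z-phases.
c=cos(1.1915/2)=0.827728, s=sin(1.1915/2)=0.561130; N=√[6·1·6·1]=6.000000
Admissible k: 0..1 (factorial args all ≥0)
  k=0: (−1)^0·6.0000/(6)·0.8277^4·0.5611^0 = +0.469408
  k=1: (−1)^1·6.0000/(2)·0.8277^2·0.5611^2 = -0.647177
d^2_{1,1}(1.1915) = +0.469408 -0.647177 = -0.177769
|D^2_{1,1}|² = |d^2_{1,1}(β)|² = (-0.177769)² = 0.031602 (the z-rotation phases have unit modulus)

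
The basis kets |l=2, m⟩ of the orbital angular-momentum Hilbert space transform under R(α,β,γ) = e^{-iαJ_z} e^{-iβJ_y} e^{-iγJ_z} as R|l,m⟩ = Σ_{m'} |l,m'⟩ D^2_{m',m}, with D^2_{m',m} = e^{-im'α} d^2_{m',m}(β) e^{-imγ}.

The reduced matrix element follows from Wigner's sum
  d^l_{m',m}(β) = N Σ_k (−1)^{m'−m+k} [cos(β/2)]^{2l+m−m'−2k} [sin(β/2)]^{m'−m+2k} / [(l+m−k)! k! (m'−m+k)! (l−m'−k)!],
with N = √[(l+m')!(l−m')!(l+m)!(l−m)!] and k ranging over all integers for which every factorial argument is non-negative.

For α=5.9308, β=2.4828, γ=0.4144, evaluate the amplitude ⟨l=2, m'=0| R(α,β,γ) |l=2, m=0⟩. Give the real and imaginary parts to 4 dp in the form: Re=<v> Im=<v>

Re=0.4379 Im=0.0000

First d^2_{0,0}(β=2.4828), then the phase factors e^{-i(0)α} and e^{-i(0)γ}:
With c≡cos(β/2)=0.323472 and s≡sin(β/2)=0.946238, N=[2·2·2·2]^{1/2}=4.000000
k∈{0,1,2} keeps every argument non-negative
  k=0: (−1)^0·4.0000/(4)·0.3235^4·0.9462^0 = +0.010948
  k=1: (−1)^1·4.0000/(1)·0.3235^2·0.9462^2 = -0.374743
  k=2: (−1)^2·4.0000/(4)·0.3235^0·0.9462^4 = +0.801680
d^2_{0,0}(2.4828) = +0.010948 -0.374743 +0.801680 = +0.437885
Attach z-rotation phases: D = e^{-i(0)(5.9308)}·(+0.437885)·e^{-i(0)(0.4144)} = +0.437885+0.000000i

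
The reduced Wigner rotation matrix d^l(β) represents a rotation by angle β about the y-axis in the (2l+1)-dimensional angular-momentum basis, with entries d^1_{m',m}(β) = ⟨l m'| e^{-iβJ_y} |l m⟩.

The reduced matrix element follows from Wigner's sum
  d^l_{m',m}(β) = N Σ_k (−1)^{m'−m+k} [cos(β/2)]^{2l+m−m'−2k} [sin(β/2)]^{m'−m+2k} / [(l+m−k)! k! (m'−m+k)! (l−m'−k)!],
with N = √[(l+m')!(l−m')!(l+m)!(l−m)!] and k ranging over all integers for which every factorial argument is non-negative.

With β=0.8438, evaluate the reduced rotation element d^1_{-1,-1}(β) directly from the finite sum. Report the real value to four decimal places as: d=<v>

d=0.8323

d^1_{-1,-1}(β=0.8438) via Wigner's sum:
c=cos(0.8438/2)=0.912313, s=sin(0.8438/2)=0.409495; N=√[1·2·1·2]=2.000000
k: max(0,(-1)−(-1))=0 … min(1+(-1),1−(-1))=0
  k=0: (−1)^0·2.0000/(2)·0.9123^2·0.4095^0 = +0.832314
d^1_{-1,-1}(0.8438) = +0.832314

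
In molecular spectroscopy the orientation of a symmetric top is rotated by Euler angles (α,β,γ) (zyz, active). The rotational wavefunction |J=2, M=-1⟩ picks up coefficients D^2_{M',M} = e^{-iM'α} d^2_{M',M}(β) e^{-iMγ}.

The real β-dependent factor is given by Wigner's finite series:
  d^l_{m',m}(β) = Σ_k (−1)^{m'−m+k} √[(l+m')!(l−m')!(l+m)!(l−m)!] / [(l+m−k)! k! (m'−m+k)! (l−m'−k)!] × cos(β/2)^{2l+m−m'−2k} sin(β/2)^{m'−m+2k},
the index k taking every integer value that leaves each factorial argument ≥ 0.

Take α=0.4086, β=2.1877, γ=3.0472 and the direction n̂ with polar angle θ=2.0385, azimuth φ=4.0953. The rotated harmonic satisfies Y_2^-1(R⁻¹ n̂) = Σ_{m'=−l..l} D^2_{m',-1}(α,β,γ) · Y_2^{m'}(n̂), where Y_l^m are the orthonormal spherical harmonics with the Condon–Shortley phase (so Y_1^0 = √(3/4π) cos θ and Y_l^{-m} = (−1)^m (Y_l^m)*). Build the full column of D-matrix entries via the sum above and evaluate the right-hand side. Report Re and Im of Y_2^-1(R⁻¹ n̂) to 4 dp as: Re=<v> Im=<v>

Re=0.2373 Im=0.1074

Need the full column D^2_{m',-1} for m'=−2..2 at α=0.4086, β=2.1877, γ=3.0472.
cos(β/2)=0.459068, sin(β/2)=0.888401
d^2_{-2,-1}: single k=1 term ⇒ +0.171898;  D = -0.128915-0.113709i
d^2_{-1,-1}: k∈[0..1] ⇒ +0.044413 -0.498993 = -0.454580;  D = +0.432324+0.140494i
d^2_{0,-1}: k∈[0..1] ⇒ -0.210531 +0.788461 = +0.577929;  D = -0.575357+0.054471i
d^2_{1,-1}: k∈[0..1] ⇒ +0.498993 -0.622925 = -0.123933;  D = +0.108583-0.059742i
d^2_{2,-1}: single k=0 term ⇒ -0.643775;  D = +0.394304-0.508892i
Y_2^{m'}(θ=2.0385,φ=4.0953) and Σ D·Y over m':
  (-0.1289-0.1137i)·(-0.1017-0.2905i)  (+0.4323+0.1405i)·(+0.1799-0.2536i)  (-0.5754+0.0545i)·(-0.1231+0.0000i)  (+0.1086-0.0597i)·(-0.1799-0.2536i)  (+0.3943-0.5089i)·(-0.1017+0.2905i)
Y_2^-1(R⁻¹ n̂) = +0.237348+0.107450i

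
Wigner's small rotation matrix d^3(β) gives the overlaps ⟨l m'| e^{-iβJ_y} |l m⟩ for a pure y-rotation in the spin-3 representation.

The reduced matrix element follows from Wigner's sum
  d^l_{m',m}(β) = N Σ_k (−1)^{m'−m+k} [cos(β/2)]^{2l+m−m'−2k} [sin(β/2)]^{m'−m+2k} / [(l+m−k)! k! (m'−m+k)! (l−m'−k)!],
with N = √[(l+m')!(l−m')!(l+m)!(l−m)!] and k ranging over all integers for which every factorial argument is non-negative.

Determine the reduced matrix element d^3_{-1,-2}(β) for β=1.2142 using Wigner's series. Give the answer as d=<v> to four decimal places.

d^3_{-1,-2}(β=1.2142) via Wigner's sum:
With c≡cos(β/2)=0.821306 and s≡sin(β/2)=0.570488, N=[2·24·1·120]^{1/2}=75.894664
Admissible k: 0..1 (factorial args all ≥0)
  k=0: (−1)^1·75.8947/(24)·0.8213^5·0.5705^1 = -0.674173
  k=1: (−1)^2·75.8947/(12)·0.8213^3·0.5705^3 = +0.650556
d^3_{-1,-2}(1.2142) = -0.674173 +0.650556 = -0.023617

d=-0.0236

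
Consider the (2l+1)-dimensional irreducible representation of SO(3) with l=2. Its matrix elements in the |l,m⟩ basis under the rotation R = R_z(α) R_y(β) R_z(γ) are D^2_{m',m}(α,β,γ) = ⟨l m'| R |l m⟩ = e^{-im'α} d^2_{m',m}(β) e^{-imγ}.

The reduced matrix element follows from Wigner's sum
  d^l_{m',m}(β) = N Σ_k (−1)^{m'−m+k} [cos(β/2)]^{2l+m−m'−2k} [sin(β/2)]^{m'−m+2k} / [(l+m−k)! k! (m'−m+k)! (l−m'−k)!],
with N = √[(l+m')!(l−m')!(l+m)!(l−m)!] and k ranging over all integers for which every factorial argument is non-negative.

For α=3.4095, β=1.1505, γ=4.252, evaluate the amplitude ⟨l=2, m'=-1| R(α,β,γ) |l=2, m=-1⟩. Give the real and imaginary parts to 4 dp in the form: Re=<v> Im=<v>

Split into d^2_{-1,-1}(β=1.1505) × two z-phases.
Half-angle: c=0.839056, s=0.544045. N=√(1·6·1·6)=6.000000
The bounds max(0,m−m')=0 and min(l+m,l−m')=1 give 2 terms
  k=0: (−1)^0·6.0000/(6)·0.8391^4·0.5440^0 = +0.495638
  k=1: (−1)^1·6.0000/(2)·0.8391^2·0.5440^2 = -0.625133
d^2_{-1,-1}(1.1505) = +0.495638 -0.625133 = -0.129495
Phases: e^{-i·(-1)·3.4095}=-0.964327-0.264714i, e^{-i·(-1)·4.252}=-0.444297-0.895880i ⇒ D=-0.024772-0.127104i

Re=-0.0248 Im=-0.1271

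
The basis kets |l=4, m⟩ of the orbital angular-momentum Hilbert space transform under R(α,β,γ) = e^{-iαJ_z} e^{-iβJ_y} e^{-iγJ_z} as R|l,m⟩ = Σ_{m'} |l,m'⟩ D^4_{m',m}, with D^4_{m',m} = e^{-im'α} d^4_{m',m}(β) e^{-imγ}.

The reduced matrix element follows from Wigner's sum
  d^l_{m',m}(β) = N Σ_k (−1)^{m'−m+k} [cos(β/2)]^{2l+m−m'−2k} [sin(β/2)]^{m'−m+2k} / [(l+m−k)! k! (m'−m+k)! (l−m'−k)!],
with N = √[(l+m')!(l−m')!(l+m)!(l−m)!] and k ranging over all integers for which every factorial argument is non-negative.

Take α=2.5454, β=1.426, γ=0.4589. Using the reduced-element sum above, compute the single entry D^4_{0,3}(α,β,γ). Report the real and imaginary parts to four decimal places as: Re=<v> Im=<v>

Re=0.0399 Im=-0.2029

First d^4_{0,3}(β=1.426), then the phase factors e^{-i(0)α} and e^{-i(3)γ}:
With c≡cos(β/2)=0.756403 and s≡sin(β/2)=0.654106, N=[24·24·5040·1]^{1/2}=1703.830978
Admissible k: 3..4 (factorial args all ≥0)
  k=3: (−1)^0·1703.8310/(144)·0.7564^5·0.6541^3 = +0.819925
  k=4: (−1)^1·1703.8310/(144)·0.7564^3·0.6541^5 = -0.613146
d^4_{0,3}(1.426) = +0.819925 -0.613146 = +0.206779
Attach z-rotation phases: D = e^{-i(0)(2.5454)}·(+0.206779)·e^{-i(3)(0.4589)} = +0.039884-0.202896i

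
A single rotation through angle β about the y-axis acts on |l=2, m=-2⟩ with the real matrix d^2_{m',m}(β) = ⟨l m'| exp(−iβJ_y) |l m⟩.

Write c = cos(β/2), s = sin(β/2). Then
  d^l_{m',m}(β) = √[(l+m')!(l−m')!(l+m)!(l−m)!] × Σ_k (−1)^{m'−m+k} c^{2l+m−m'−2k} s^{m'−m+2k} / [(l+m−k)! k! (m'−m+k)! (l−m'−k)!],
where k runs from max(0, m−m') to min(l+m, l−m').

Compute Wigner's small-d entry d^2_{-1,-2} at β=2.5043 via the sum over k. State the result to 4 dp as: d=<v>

d^2_{-1,-2}(β=2.5043) via Wigner's sum:
Half-angle: c=0.313281, s=0.949660. N=√(1·6·1·24)=12.000000
k∈{0} keeps every argument non-negative
  k=0: (−1)^1·12.0000/(6)·0.3133^3·0.9497^1 = -0.058399
d^2_{-1,-2}(2.5043) = -0.058399

d=-0.0584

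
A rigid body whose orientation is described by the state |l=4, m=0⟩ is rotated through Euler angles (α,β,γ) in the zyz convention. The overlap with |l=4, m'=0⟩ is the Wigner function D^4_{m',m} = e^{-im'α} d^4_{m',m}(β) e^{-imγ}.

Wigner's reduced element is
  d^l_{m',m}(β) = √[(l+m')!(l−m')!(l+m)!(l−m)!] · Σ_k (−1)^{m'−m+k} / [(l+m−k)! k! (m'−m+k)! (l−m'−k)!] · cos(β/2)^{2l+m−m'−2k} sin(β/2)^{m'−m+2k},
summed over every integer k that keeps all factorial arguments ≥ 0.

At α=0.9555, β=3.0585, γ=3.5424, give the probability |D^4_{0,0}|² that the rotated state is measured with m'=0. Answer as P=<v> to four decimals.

First d^4_{0,0}(β=3.0585), then the phase factors e^{-i(0)α} and e^{-i(0)γ}:
c=cos(3.0585/2)=0.041534, s=sin(3.0585/2)=0.999137; N=√[24·24·24·24]=576.000000
k: max(0,(0)−(0))=0 … min(4+(0),4−(0))=4
  k=0: (−1)^0·576.0000/(576)·0.0415^8·0.9991^0 = +0.000000
  k=1: (−1)^1·576.0000/(36)·0.0415^6·0.9991^2 = -0.000000
  k=2: (−1)^2·576.0000/(16)·0.0415^4·0.9991^4 = +0.000107
  k=3: (−1)^3·576.0000/(36)·0.0415^2·0.9991^6 = -0.027459
  k=4: (−1)^4·576.0000/(576)·0.0415^0·0.9991^8 = +0.993117
d^4_{0,0}(3.0585) = +0.000000 -0.000000 +0.000107 -0.027459 +0.993117 = +0.965765
|D^4_{0,0}|² = |d^4_{0,0}(β)|² = (+0.965765)² = 0.932702 (the z-rotation phases have unit modulus)

P=0.9327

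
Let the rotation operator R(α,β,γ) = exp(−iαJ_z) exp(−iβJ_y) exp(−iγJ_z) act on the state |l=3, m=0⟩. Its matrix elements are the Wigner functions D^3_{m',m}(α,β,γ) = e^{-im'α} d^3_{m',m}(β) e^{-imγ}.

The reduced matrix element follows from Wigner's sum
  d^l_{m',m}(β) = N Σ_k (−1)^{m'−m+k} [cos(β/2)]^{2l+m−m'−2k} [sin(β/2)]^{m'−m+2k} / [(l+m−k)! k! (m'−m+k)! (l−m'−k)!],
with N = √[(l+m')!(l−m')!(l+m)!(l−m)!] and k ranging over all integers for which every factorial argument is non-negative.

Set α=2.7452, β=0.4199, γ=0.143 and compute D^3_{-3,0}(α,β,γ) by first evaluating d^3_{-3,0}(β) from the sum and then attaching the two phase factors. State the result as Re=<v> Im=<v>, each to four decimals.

Re=-0.0141 Im=0.0352

D^3_{-3,0}(2.7452,0.4199,0.143) = e^{-i·-3·2.7452}·d^3_{-3,0}(0.4199)·e^{-i·0·0.143}. Compute d first:
c=cos(0.4199/2)=0.978041, s=sin(0.4199/2)=0.208411; N=√[1·720·6·6]=160.996894
k: max(0,(0)−(-3))=3 … min(3+(0),3−(-3))=3
  k=3: (−1)^0·160.9969/(36)·0.9780^3·0.2084^3 = +0.037875
d^3_{-3,0}(0.4199) = +0.037875
Attach z-rotation phases: D = e^{-i(-3)(2.7452)}·(+0.037875)·e^{-i(0)(0.143)} = -0.014105+0.035150i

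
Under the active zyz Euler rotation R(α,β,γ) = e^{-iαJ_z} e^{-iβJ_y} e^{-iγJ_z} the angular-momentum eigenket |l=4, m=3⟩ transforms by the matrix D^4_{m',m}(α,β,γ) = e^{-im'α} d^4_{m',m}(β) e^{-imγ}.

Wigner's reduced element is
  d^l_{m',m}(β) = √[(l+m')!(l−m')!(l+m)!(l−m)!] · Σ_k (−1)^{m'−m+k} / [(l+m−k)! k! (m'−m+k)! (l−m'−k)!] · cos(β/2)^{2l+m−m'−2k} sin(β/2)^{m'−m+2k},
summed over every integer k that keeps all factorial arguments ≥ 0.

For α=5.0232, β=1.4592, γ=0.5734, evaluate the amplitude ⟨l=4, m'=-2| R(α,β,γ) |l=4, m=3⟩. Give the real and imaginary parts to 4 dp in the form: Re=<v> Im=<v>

Split into d^4_{-2,3}(β=1.4592) × two z-phases.
c=cos(1.4592/2)=0.745441, s=sin(1.4592/2)=0.666572; N=√[2·720·5040·1]=2693.993318
k∈{5,6} keeps every argument non-negative
  k=5: (−1)^0·2693.9933/(240)·0.7454^3·0.6666^5 = +0.611870
  k=6: (−1)^1·2693.9933/(720)·0.7454^1·0.6666^7 = -0.163081
d^4_{-2,3}(1.4592) = +0.611870 -0.163081 = +0.448788
Attach z-rotation phases: D = e^{-i(-2)(5.0232)}·(+0.448788)·e^{-i(3)(0.5734)} = -0.204137+0.399674i

Re=-0.2041 Im=0.3997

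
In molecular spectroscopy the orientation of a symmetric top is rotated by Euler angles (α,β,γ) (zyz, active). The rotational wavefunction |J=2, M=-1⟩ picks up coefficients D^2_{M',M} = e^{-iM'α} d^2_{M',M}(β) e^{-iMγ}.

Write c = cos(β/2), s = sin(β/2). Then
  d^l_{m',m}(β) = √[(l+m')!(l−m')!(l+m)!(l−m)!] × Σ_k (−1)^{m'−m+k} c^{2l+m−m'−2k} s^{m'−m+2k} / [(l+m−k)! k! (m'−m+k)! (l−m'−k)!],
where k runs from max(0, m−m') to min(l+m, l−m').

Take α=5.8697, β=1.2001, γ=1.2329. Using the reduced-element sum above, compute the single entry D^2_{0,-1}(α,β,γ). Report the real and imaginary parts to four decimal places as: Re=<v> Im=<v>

Re=-0.1371 Im=-0.3902

D^2_{0,-1}(5.8697,1.2001,1.2329) = e^{-i·0·5.8697}·d^2_{0,-1}(1.2001)·e^{-i·-1·1.2329}. Compute d first:
c=cos(1.2001/2)=0.825307, s=sin(1.2001/2)=0.564684; N=√[2·2·1·6]=4.898979
The bounds max(0,m−m')=0 and min(l+m,l−m')=1 give 2 terms
  k=0: (−1)^1·4.8990/(2)·0.8253^3·0.5647^1 = -0.777550
  k=1: (−1)^2·4.8990/(2)·0.8253^1·0.5647^3 = +0.364005
d^2_{0,-1}(1.2001) = -0.777550 +0.364005 = -0.413545
Attach z-rotation phases: D = e^{-i(0)(5.8697)}·(-0.413545)·e^{-i(-1)(1.2329)} = -0.137091-0.390160i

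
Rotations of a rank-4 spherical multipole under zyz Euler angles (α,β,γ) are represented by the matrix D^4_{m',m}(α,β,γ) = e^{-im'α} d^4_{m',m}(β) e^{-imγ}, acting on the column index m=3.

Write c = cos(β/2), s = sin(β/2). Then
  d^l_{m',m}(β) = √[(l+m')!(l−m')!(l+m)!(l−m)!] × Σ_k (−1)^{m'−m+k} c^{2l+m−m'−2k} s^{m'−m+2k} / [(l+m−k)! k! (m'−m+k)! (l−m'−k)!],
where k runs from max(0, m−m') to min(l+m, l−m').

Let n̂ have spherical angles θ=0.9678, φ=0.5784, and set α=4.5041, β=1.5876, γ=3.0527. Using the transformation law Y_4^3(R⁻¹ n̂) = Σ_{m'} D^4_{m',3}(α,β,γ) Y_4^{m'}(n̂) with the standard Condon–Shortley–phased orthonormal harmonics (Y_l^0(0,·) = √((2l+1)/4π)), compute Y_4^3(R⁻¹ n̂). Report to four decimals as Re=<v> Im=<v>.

Need the full column D^4_{m',3} for m'=−4..4 at α=4.5041, β=1.5876, γ=3.0527.
cos(β/2)=0.701141, sin(β/2)=0.713023
d^4_{-4,3}: single k=7 term ⇒ +0.185812;  D = -0.156788+0.099719i
d^4_{-3,3}: k∈[6..7] ⇒ +0.452198 -0.066808 = +0.385391;  D = -0.135110-0.360931i
d^4_{-2,3}: k∈[5..6] ⇒ +0.713047 -0.245806 = +0.467241;  D = +0.462001-0.069777i
d^4_{-1,3}: k∈[4..5] ⇒ +0.826330 -0.512745 = +0.313586;  D = -0.018300+0.313051i
d^4_{0,3}: k∈[3..4] ⇒ +0.726776 -0.751617 = -0.024841;  D = +0.023963+0.006546i
d^4_{1,3}: k∈[2..3] ⇒ +0.479412 -0.826330 = -0.346919;  D = -0.158649+0.308517i
d^4_{2,3}: k∈[1..2] ⇒ +0.222231 -0.689480 = -0.467249;  D = -0.362362-0.294985i
d^4_{3,3}: k∈[0..1] ⇒ +0.058404 -0.422802 = -0.364398;  D = +0.283517-0.228919i
d^4_{4,3}: single k=0 term ⇒ -0.167991;  D = +0.076225+0.149702i
Y_4^{m'}(θ=0.9678,φ=0.5784) and Σ D·Y over m':
  (-0.1568+0.0997i)·(-0.1377-0.1500i)  (-0.1351-0.3609i)·(-0.0649-0.3913i)  (+0.4620-0.0698i)·(+0.1142-0.2600i)  (-0.0183+0.3131i)·(-0.1385+0.0904i)  (+0.0240+0.0065i)·(-0.3203+0.0000i)  (-0.1586+0.3085i)·(+0.1385+0.0904i)  (-0.3624-0.2950i)·(+0.1142+0.2600i)  (+0.2835-0.2289i)·(+0.0649-0.3913i)  (+0.0762+0.1497i)·(-0.1377+0.1500i)
Y_4^3(R⁻¹ n̂) = -0.213423-0.323614i

Re=-0.2134 Im=-0.3236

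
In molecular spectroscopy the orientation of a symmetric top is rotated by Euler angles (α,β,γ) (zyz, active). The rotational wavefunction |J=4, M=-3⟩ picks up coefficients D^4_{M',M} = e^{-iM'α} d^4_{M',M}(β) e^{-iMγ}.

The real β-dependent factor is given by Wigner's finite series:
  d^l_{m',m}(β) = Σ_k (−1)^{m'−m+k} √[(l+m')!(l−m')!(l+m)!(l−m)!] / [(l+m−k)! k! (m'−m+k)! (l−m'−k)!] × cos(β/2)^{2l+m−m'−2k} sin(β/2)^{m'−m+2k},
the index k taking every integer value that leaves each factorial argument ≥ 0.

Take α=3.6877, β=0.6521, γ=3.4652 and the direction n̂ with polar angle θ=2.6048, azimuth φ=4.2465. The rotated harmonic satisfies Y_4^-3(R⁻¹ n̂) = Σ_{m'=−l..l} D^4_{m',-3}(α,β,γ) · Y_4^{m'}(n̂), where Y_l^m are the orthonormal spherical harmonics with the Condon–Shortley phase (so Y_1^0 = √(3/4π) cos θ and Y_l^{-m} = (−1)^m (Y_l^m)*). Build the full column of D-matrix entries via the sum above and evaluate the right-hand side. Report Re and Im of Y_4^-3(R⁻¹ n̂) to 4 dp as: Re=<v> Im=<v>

Re=0.3922 Im=0.0238

Need the full column D^4_{m',-3} for m'=−4..4 at α=3.6877, β=0.6521, γ=3.4652.
cos(β/2)=0.947315, sin(β/2)=0.320304
d^4_{-4,-3}: single k=1 term ⇒ +0.620251;  D = +0.620193+0.008472i
d^4_{-3,-3}: k∈[0..1] ⇒ +0.648567 -0.519025 = +0.129543;  D = -0.111610+0.065762i
d^4_{-2,-3}: k∈[0..1] ⇒ -0.820515 +0.281412 = -0.539103;  D = -0.254781+0.475099i
d^4_{-1,-3}: k∈[0..1] ⇒ +0.588519 -0.112136 = +0.476383;  D = +0.025649+0.475692i
d^4_{0,-3}: k∈[0..1] ⇒ -0.296634 +0.033912 = -0.262722;  D = +0.148339+0.216838i
d^4_{1,-3}: k∈[0..1] ⇒ +0.112136 -0.007692 = +0.104444;  D = +0.095165+0.043037i
d^4_{2,-3}: k∈[0..1] ⇒ -0.032172 +0.001226 = -0.030946;  D = +0.030718-0.003747i
d^4_{3,-3}: k∈[0..1] ⇒ +0.006784 -0.000111 = +0.006673;  D = +0.005241-0.004131i
d^4_{4,-3}: single k=0 term ⇒ -0.000927;  D = +0.000324-0.000868i
Y_4^{m'}(θ=2.6048,φ=4.2465) and Σ D·Y over m':
  (+0.6202+0.0085i)·(-0.0087+0.0290i)  (-0.1116+0.0658i)·(-0.1417+0.0248i)  (-0.2548+0.4751i)·(-0.2175-0.2928i)  (+0.0256+0.4757i)·(+0.2026-0.4030i)  (+0.1483+0.2168i)·(-0.0071+0.0000i)  (+0.0952+0.0430i)·(-0.2026-0.4030i)  (+0.0307-0.0037i)·(-0.2175+0.2928i)  (+0.0052-0.0041i)·(+0.1417+0.0248i)  (+0.0003-0.0009i)·(-0.0087-0.0290i)
Y_4^-3(R⁻¹ n̂) = +0.392169+0.023849i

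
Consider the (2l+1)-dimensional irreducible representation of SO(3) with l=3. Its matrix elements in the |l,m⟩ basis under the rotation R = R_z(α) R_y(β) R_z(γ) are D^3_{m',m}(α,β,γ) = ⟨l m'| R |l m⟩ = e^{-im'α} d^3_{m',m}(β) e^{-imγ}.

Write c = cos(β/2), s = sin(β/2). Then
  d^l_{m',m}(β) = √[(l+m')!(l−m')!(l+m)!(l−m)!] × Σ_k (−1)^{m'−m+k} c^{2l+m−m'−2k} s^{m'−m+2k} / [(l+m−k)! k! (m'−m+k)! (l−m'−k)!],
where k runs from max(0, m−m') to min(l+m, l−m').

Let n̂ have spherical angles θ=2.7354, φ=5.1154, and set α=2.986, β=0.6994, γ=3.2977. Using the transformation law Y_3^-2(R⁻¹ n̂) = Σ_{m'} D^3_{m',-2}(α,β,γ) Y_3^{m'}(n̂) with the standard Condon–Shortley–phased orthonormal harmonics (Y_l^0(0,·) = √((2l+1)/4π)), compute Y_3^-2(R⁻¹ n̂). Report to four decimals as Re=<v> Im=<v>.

Re=-0.1360 Im=0.2160

Need the full column D^3_{m',-2} for m'=−3..3 at α=2.986, β=0.6994, γ=3.2977.
cos(β/2)=0.939476, sin(β/2)=0.342616
d^3_{-3,-2}: single k=1 term ⇒ +0.614201;  D = -0.606879+0.094555i
d^3_{-2,-2}: k∈[0..1] ⇒ +0.687564 -0.457222 = +0.230342;  D = +0.230341+0.000237i
d^3_{-1,-2}: k∈[0..1] ⇒ -0.792930 +0.210916 = -0.582014;  D = +0.574890+0.090784i
d^3_{0,-2}: k∈[0..1] ⇒ +0.500862 -0.066613 = +0.434248;  D = +0.413255+0.133387i
d^3_{1,-2}: k∈[0..1] ⇒ -0.210916 +0.014026 = -0.196890;  D = +0.175736+0.088784i
d^3_{2,-2}: k∈[0..1] ⇒ +0.060809 -0.001618 = +0.059192;  D = +0.048058+0.034556i
d^3_{3,-2}: single k=0 term ⇒ -0.010864;  D = +0.007731+0.007633i
Y_3^{m'}(θ=2.7354,φ=5.1154) and Σ D·Y over m':
  (-0.6069+0.0946i)·(-0.0241-0.0091i)  (+0.2303+0.0002i)·(+0.1015-0.1058i)  (+0.5749+0.0908i)·(+0.1612+0.3782i)  (+0.4133+0.1334i)·(-0.4180+0.0000i)  (+0.1757+0.0888i)·(-0.1612+0.3782i)  (+0.0481+0.0346i)·(+0.1015+0.1058i)  (+0.0077+0.0076i)·(+0.0241-0.0091i)
Y_3^-2(R⁻¹ n̂) = -0.135958+0.216041i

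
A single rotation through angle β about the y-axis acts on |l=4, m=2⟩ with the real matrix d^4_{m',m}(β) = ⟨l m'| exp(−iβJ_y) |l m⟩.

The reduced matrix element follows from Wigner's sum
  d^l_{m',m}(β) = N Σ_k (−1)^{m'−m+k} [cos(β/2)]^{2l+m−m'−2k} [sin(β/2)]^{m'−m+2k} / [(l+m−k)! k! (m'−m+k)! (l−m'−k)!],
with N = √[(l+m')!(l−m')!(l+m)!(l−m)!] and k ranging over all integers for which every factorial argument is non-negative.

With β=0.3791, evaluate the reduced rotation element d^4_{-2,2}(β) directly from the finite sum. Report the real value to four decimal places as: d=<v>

d^4_{-2,2}(β=0.3791) via Wigner's sum:
Half-angle: c=0.982089, s=0.188417. N=√(2·720·720·2)=1440.000000
The bounds max(0,m−m')=4 and min(l+m,l−m')=6 give 3 terms
  k=4: (−1)^0·1440.0000/(96)·0.9821^4·0.1884^4 = +0.017586
  k=5: (−1)^1·1440.0000/(120)·0.9821^2·0.1884^6 = -0.000518
  k=6: (−1)^2·1440.0000/(1440)·0.9821^0·0.1884^8 = +0.000002
d^4_{-2,2}(0.3791) = +0.017586 -0.000518 +0.000002 = +0.017070

d=0.0171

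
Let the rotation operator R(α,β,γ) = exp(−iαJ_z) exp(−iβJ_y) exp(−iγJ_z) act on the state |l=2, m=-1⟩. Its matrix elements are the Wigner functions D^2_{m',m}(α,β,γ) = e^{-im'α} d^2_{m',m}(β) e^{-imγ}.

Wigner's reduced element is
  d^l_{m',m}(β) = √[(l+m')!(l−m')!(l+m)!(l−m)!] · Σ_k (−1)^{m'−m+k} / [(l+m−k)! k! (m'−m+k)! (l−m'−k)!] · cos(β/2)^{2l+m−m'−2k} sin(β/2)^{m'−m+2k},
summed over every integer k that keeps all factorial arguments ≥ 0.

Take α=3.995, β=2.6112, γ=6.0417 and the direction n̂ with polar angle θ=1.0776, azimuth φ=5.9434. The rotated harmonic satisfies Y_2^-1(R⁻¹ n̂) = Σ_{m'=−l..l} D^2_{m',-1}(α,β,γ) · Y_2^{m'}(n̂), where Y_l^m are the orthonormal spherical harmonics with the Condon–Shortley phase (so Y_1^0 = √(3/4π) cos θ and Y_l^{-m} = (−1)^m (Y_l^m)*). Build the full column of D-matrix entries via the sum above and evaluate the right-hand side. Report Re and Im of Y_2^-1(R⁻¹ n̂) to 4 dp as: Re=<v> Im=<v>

Re=0.0692 Im=0.3560

Need the full column D^2_{m',-1} for m'=−2..2 at α=3.995, β=2.6112, γ=6.0417.
cos(β/2)=0.262099, sin(β/2)=0.965041
d^2_{-2,-1}: single k=1 term ⇒ +0.034751;  D = +0.003658+0.034558i
d^2_{-1,-1}: k∈[0..1] ⇒ +0.004719 -0.191930 = -0.187211;  D = +0.153241+0.107542i
d^2_{0,-1}: k∈[0..1] ⇒ -0.042561 +0.577003 = +0.534441;  D = +0.518934-0.127809i
d^2_{1,-1}: k∈[0..1] ⇒ +0.191930 -0.867328 = -0.675398;  D = +0.309428-0.600347i
d^2_{2,-1}: single k=0 term ⇒ -0.471121;  D = +0.173656+0.437948i
Y_2^{m'}(θ=1.0776,φ=5.9434) and Σ D·Y over m':
  (+0.0037+0.0346i)·(+0.2331+0.1883i)  (+0.1532+0.1075i)·(+0.3037+0.1074i)  (+0.5189-0.1278i)·(-0.1033+0.0000i)  (+0.3094-0.6003i)·(-0.3037+0.1074i)  (+0.1737+0.4379i)·(+0.2331-0.1883i)
Y_2^-1(R⁻¹ n̂) = +0.069173+0.356032i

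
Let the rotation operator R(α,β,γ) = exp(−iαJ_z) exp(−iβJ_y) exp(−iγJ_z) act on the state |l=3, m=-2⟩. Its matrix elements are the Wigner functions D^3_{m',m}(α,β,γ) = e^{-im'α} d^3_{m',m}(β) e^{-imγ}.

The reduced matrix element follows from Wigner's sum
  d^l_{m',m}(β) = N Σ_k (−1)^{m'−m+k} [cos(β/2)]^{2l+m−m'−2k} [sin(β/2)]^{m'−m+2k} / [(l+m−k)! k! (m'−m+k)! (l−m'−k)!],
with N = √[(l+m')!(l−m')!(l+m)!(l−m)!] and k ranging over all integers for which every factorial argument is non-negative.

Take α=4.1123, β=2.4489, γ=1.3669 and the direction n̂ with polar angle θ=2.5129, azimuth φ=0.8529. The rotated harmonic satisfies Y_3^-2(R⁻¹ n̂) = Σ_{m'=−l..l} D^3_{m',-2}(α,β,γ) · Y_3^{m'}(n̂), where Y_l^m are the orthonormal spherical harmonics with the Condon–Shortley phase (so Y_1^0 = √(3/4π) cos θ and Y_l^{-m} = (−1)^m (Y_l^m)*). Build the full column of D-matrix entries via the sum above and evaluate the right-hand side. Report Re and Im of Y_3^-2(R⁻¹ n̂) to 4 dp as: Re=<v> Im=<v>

Need the full column D^3_{m',-2} for m'=−3..3 at α=4.1123, β=2.4489, γ=1.3669.
cos(β/2)=0.339463, sin(β/2)=0.940619
d^3_{-3,-2}: single k=1 term ⇒ +0.010386;  D = -0.008348+0.006180i
d^3_{-2,-2}: k∈[0..1] ⇒ +0.001530 -0.058745 = -0.057215;  D = +0.002126+0.057175i
d^3_{-1,-2}: k∈[0..1] ⇒ -0.013408 +0.205897 = +0.192489;  D = +0.162788+0.102722i
d^3_{0,-2}: k∈[0..1] ⇒ +0.064352 -0.494085 = -0.429734;  D = +0.394495-0.170425i
d^3_{1,-2}: k∈[0..1] ⇒ -0.205897 +0.790428 = +0.584531;  D = +0.111712-0.573757i
d^3_{2,-2}: k∈[0..1] ⇒ +0.451036 -0.692601 = -0.241565;  D = -0.169615-0.172002i
d^3_{3,-2}: single k=0 term ⇒ -0.612263;  D = +0.602554-0.108602i
Y_3^{m'}(θ=2.5129,φ=0.8529) and Σ D·Y over m':
  (-0.0083+0.0062i)·(-0.0708-0.0467i)  (+0.0021+0.0572i)·(+0.0385+0.2833i)  (+0.1628+0.1027i)·(+0.2839-0.3251i)  (+0.3945-0.1704i)·(-0.0817+0.0000i)  (+0.1117-0.5738i)·(-0.2839-0.3251i)  (-0.1696-0.1720i)·(+0.0385-0.2833i)  (+0.6026-0.1086i)·(+0.0708-0.0467i)
Y_3^-2(R⁻¹ n̂) = -0.203721+0.125090i

Re=-0.2037 Im=0.1251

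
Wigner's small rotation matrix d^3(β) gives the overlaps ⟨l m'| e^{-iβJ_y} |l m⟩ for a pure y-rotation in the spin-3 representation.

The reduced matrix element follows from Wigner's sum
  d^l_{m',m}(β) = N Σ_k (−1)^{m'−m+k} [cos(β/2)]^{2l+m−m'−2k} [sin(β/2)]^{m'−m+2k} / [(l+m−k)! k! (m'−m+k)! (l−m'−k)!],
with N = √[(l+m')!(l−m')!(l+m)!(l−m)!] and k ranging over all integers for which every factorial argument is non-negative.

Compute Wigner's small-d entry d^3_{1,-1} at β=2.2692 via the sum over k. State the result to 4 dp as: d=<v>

d^3_{1,-1}(β=2.2692) via Wigner's sum:
c=cos(2.2692/2)=0.422495, s=sin(2.2692/2)=0.906365; N=√[24·2·2·24]=48.000000
Admissible k: 0..2 (factorial args all ≥0)
  k=0: (−1)^2·48.0000/(8)·0.4225^4·0.9064^2 = +0.157052
  k=1: (−1)^3·48.0000/(6)·0.4225^2·0.9064^4 = -0.963710
  k=2: (−1)^4·48.0000/(48)·0.4225^0·0.9064^6 = +0.554395
d^3_{1,-1}(2.2692) = +0.157052 -0.963710 +0.554395 = -0.252262

d=-0.2523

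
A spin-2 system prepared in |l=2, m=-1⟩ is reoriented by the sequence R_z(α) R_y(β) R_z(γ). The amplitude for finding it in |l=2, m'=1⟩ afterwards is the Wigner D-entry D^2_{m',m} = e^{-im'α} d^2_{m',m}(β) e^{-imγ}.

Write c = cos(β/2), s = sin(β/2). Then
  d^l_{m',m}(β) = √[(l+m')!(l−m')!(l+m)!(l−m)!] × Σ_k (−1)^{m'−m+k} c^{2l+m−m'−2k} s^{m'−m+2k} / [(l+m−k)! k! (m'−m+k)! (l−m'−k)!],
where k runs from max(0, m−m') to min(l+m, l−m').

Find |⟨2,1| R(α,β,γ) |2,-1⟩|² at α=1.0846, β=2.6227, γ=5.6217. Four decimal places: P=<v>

Split into d^2_{1,-1}(β=2.6227) × two z-phases.
With c≡cos(β/2)=0.256545 and s≡sin(β/2)=0.966532, N=[6·1·1·6]^{1/2}=6.000000
Admissible k: 0..1 (factorial args all ≥0)
  k=0: (−1)^2·6.0000/(2)·0.2565^2·0.9665^2 = +0.184452
  k=1: (−1)^3·6.0000/(6)·0.2565^0·0.9665^4 = -0.872701
d^2_{1,-1}(2.6227) = +0.184452 -0.872701 = -0.688249
|D^2_{1,-1}|² = |d^2_{1,-1}(β)|² = (-0.688249)² = 0.473687 (the z-rotation phases have unit modulus)

P=0.4737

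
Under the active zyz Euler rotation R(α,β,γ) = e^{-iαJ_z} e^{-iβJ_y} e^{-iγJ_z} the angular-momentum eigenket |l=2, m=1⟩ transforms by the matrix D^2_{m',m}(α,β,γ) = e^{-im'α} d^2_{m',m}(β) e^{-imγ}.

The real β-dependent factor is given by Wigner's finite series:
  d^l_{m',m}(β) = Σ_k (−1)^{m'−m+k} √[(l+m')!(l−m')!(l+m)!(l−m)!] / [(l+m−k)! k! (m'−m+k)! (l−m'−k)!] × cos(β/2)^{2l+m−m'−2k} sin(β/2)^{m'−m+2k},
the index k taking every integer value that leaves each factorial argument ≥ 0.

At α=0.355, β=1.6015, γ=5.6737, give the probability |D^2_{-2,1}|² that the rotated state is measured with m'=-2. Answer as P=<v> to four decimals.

P=0.2653

D^2_{-2,1}(0.355,1.6015,5.6737) = e^{-i·-2·0.355}·d^2_{-2,1}(1.6015)·e^{-i·1·5.6737}. Compute d first:
With c≡cos(β/2)=0.696168 and s≡sin(β/2)=0.717878, N=[1·24·6·1]^{1/2}=12.000000
The bounds max(0,m−m')=3 and min(l+m,l−m')=3 give 1 term
  k=3: (−1)^0·12.0000/(6)·0.6962^1·0.7179^3 = +0.515107
d^2_{-2,1}(1.6015) = +0.515107
|D^2_{-2,1}|² = |d^2_{-2,1}(β)|² = (+0.515107)² = 0.265335 (the z-rotation phases have unit modulus)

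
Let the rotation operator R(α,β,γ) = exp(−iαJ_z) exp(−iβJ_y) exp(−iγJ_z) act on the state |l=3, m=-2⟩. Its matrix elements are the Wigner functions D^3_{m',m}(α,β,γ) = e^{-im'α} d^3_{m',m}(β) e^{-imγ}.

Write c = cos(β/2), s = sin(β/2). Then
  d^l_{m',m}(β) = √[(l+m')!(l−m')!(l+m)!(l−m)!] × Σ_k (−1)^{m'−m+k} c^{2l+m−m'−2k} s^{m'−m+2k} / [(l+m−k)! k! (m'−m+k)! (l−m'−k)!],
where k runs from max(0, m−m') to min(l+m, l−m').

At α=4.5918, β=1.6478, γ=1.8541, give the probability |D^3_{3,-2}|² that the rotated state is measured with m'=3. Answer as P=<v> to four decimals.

Split into d^3_{3,-2}(β=1.6478) × two z-phases.
c=cos(1.6478/2)=0.679365, s=sin(1.6478/2)=0.733801; N=√[720·1·1·120]=293.938769
k: max(0,(-2)−(3))=0 … min(3+(-2),3−(3))=0
  k=0: (−1)^5·293.9388/(120)·0.6794^1·0.7338^5 = -0.354054
d^3_{3,-2}(1.6478) = -0.354054
|D^3_{3,-2}|² = |d^3_{3,-2}(β)|² = (-0.354054)² = 0.125354 (the z-rotation phases have unit modulus)

P=0.1254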